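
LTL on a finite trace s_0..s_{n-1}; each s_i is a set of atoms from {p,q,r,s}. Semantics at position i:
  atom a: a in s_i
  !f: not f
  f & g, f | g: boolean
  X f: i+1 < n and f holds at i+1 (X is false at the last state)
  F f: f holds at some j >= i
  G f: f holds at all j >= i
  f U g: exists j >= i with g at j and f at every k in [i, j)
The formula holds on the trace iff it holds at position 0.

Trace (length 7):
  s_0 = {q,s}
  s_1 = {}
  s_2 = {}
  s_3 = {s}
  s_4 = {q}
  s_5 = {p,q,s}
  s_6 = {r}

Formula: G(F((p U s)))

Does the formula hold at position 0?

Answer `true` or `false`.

s_0={q,s}: G(F((p U s)))=False F((p U s))=True (p U s)=True p=False s=True
s_1={}: G(F((p U s)))=False F((p U s))=True (p U s)=False p=False s=False
s_2={}: G(F((p U s)))=False F((p U s))=True (p U s)=False p=False s=False
s_3={s}: G(F((p U s)))=False F((p U s))=True (p U s)=True p=False s=True
s_4={q}: G(F((p U s)))=False F((p U s))=True (p U s)=False p=False s=False
s_5={p,q,s}: G(F((p U s)))=False F((p U s))=True (p U s)=True p=True s=True
s_6={r}: G(F((p U s)))=False F((p U s))=False (p U s)=False p=False s=False

Answer: false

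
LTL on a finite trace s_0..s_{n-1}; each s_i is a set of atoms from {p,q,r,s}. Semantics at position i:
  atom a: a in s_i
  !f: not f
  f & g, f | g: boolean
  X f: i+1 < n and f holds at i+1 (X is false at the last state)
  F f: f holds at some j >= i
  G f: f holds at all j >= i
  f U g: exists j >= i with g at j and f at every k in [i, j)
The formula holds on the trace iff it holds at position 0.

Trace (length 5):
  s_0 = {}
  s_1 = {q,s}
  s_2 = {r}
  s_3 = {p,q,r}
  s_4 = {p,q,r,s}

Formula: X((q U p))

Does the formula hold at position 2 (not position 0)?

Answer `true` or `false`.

s_0={}: X((q U p))=False (q U p)=False q=False p=False
s_1={q,s}: X((q U p))=False (q U p)=False q=True p=False
s_2={r}: X((q U p))=True (q U p)=False q=False p=False
s_3={p,q,r}: X((q U p))=True (q U p)=True q=True p=True
s_4={p,q,r,s}: X((q U p))=False (q U p)=True q=True p=True
Evaluating at position 2: result = True

Answer: true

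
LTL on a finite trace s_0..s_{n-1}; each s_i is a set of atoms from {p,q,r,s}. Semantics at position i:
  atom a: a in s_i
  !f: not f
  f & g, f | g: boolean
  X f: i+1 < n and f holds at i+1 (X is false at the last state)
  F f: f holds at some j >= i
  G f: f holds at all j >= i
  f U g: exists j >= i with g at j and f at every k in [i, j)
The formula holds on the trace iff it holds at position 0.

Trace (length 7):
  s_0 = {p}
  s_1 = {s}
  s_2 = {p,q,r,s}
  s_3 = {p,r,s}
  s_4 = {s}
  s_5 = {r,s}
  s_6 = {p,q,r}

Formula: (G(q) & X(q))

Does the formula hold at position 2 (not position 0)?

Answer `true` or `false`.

Answer: false

Derivation:
s_0={p}: (G(q) & X(q))=False G(q)=False q=False X(q)=False
s_1={s}: (G(q) & X(q))=False G(q)=False q=False X(q)=True
s_2={p,q,r,s}: (G(q) & X(q))=False G(q)=False q=True X(q)=False
s_3={p,r,s}: (G(q) & X(q))=False G(q)=False q=False X(q)=False
s_4={s}: (G(q) & X(q))=False G(q)=False q=False X(q)=False
s_5={r,s}: (G(q) & X(q))=False G(q)=False q=False X(q)=True
s_6={p,q,r}: (G(q) & X(q))=False G(q)=True q=True X(q)=False
Evaluating at position 2: result = False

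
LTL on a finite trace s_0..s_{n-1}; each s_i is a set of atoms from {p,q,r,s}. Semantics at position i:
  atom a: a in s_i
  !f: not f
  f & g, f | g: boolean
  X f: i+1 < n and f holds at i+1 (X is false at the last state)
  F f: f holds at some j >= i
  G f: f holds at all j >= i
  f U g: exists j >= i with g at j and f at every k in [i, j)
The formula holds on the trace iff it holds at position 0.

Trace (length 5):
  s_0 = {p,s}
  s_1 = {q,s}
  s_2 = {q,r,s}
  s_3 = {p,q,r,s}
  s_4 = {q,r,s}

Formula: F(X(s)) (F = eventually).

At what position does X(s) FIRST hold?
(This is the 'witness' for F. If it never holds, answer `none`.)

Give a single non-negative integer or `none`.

s_0={p,s}: X(s)=True s=True
s_1={q,s}: X(s)=True s=True
s_2={q,r,s}: X(s)=True s=True
s_3={p,q,r,s}: X(s)=True s=True
s_4={q,r,s}: X(s)=False s=True
F(X(s)) holds; first witness at position 0.

Answer: 0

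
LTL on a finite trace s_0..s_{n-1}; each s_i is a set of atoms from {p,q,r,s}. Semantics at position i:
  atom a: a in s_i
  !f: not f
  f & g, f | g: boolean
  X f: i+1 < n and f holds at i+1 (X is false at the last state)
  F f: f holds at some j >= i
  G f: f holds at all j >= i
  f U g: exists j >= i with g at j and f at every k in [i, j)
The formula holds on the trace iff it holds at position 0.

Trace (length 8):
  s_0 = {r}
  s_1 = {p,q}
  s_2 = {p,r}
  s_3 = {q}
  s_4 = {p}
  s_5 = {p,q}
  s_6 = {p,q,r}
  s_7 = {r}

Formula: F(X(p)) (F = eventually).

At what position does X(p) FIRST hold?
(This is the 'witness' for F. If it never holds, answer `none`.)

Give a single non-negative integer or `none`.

s_0={r}: X(p)=True p=False
s_1={p,q}: X(p)=True p=True
s_2={p,r}: X(p)=False p=True
s_3={q}: X(p)=True p=False
s_4={p}: X(p)=True p=True
s_5={p,q}: X(p)=True p=True
s_6={p,q,r}: X(p)=False p=True
s_7={r}: X(p)=False p=False
F(X(p)) holds; first witness at position 0.

Answer: 0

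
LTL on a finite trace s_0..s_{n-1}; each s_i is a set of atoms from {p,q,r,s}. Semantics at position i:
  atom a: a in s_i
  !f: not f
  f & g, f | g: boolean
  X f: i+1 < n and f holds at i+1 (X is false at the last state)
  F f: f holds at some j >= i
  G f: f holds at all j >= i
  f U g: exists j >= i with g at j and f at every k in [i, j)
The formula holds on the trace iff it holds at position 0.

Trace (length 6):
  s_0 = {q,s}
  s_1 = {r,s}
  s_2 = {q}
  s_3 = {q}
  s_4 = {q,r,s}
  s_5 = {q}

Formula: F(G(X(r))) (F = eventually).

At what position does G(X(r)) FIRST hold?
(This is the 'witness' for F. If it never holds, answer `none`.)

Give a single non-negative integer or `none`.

s_0={q,s}: G(X(r))=False X(r)=True r=False
s_1={r,s}: G(X(r))=False X(r)=False r=True
s_2={q}: G(X(r))=False X(r)=False r=False
s_3={q}: G(X(r))=False X(r)=True r=False
s_4={q,r,s}: G(X(r))=False X(r)=False r=True
s_5={q}: G(X(r))=False X(r)=False r=False
F(G(X(r))) does not hold (no witness exists).

Answer: none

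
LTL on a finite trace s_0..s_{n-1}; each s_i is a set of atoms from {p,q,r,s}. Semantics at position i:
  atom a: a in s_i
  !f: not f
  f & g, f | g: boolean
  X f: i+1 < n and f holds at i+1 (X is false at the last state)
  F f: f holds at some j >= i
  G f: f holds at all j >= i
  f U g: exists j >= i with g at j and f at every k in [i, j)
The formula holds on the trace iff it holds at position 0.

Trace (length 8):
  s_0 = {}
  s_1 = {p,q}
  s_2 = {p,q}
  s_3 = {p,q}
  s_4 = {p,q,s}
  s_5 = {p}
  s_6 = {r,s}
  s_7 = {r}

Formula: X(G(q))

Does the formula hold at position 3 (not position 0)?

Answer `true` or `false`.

Answer: false

Derivation:
s_0={}: X(G(q))=False G(q)=False q=False
s_1={p,q}: X(G(q))=False G(q)=False q=True
s_2={p,q}: X(G(q))=False G(q)=False q=True
s_3={p,q}: X(G(q))=False G(q)=False q=True
s_4={p,q,s}: X(G(q))=False G(q)=False q=True
s_5={p}: X(G(q))=False G(q)=False q=False
s_6={r,s}: X(G(q))=False G(q)=False q=False
s_7={r}: X(G(q))=False G(q)=False q=False
Evaluating at position 3: result = False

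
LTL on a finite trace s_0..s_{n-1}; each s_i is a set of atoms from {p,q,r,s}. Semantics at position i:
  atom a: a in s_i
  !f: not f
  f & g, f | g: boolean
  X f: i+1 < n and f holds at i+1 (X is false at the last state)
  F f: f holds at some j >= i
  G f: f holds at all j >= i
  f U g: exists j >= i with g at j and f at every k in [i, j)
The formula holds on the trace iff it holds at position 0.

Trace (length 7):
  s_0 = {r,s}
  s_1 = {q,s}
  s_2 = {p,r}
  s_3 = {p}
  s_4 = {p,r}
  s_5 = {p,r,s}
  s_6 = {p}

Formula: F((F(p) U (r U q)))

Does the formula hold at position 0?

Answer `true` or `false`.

s_0={r,s}: F((F(p) U (r U q)))=True (F(p) U (r U q))=True F(p)=True p=False (r U q)=True r=True q=False
s_1={q,s}: F((F(p) U (r U q)))=True (F(p) U (r U q))=True F(p)=True p=False (r U q)=True r=False q=True
s_2={p,r}: F((F(p) U (r U q)))=False (F(p) U (r U q))=False F(p)=True p=True (r U q)=False r=True q=False
s_3={p}: F((F(p) U (r U q)))=False (F(p) U (r U q))=False F(p)=True p=True (r U q)=False r=False q=False
s_4={p,r}: F((F(p) U (r U q)))=False (F(p) U (r U q))=False F(p)=True p=True (r U q)=False r=True q=False
s_5={p,r,s}: F((F(p) U (r U q)))=False (F(p) U (r U q))=False F(p)=True p=True (r U q)=False r=True q=False
s_6={p}: F((F(p) U (r U q)))=False (F(p) U (r U q))=False F(p)=True p=True (r U q)=False r=False q=False

Answer: true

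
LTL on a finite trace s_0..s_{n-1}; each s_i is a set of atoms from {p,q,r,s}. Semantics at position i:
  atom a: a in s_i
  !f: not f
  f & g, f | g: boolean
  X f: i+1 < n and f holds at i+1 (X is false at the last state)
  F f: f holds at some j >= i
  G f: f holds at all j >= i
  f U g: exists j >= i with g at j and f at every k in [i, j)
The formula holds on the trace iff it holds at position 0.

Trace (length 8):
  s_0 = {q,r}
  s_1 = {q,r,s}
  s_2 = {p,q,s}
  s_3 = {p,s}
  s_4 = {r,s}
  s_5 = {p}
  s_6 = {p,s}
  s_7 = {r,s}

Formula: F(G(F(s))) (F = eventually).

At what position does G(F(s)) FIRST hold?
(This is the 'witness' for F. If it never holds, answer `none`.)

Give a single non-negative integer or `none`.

Answer: 0

Derivation:
s_0={q,r}: G(F(s))=True F(s)=True s=False
s_1={q,r,s}: G(F(s))=True F(s)=True s=True
s_2={p,q,s}: G(F(s))=True F(s)=True s=True
s_3={p,s}: G(F(s))=True F(s)=True s=True
s_4={r,s}: G(F(s))=True F(s)=True s=True
s_5={p}: G(F(s))=True F(s)=True s=False
s_6={p,s}: G(F(s))=True F(s)=True s=True
s_7={r,s}: G(F(s))=True F(s)=True s=True
F(G(F(s))) holds; first witness at position 0.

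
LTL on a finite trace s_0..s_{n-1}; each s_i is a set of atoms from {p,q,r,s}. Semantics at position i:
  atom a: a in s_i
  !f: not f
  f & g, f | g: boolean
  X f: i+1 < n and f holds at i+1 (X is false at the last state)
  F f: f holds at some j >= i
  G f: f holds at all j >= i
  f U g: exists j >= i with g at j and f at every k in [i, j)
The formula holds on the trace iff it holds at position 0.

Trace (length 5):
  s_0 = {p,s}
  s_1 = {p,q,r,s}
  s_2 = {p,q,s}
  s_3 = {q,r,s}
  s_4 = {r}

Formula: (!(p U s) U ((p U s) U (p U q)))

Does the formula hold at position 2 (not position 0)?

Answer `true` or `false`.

Answer: true

Derivation:
s_0={p,s}: (!(p U s) U ((p U s) U (p U q)))=True !(p U s)=False (p U s)=True p=True s=True ((p U s) U (p U q))=True (p U q)=True q=False
s_1={p,q,r,s}: (!(p U s) U ((p U s) U (p U q)))=True !(p U s)=False (p U s)=True p=True s=True ((p U s) U (p U q))=True (p U q)=True q=True
s_2={p,q,s}: (!(p U s) U ((p U s) U (p U q)))=True !(p U s)=False (p U s)=True p=True s=True ((p U s) U (p U q))=True (p U q)=True q=True
s_3={q,r,s}: (!(p U s) U ((p U s) U (p U q)))=True !(p U s)=False (p U s)=True p=False s=True ((p U s) U (p U q))=True (p U q)=True q=True
s_4={r}: (!(p U s) U ((p U s) U (p U q)))=False !(p U s)=True (p U s)=False p=False s=False ((p U s) U (p U q))=False (p U q)=False q=False
Evaluating at position 2: result = True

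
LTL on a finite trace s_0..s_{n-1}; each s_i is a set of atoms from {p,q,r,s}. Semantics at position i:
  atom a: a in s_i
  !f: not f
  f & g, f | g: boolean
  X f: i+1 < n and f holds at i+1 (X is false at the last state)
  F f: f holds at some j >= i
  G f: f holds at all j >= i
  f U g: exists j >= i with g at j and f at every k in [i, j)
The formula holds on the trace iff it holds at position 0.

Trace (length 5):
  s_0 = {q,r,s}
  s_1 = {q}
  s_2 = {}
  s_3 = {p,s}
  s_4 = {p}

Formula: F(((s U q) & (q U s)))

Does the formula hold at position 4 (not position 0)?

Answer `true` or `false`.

Answer: false

Derivation:
s_0={q,r,s}: F(((s U q) & (q U s)))=True ((s U q) & (q U s))=True (s U q)=True s=True q=True (q U s)=True
s_1={q}: F(((s U q) & (q U s)))=False ((s U q) & (q U s))=False (s U q)=True s=False q=True (q U s)=False
s_2={}: F(((s U q) & (q U s)))=False ((s U q) & (q U s))=False (s U q)=False s=False q=False (q U s)=False
s_3={p,s}: F(((s U q) & (q U s)))=False ((s U q) & (q U s))=False (s U q)=False s=True q=False (q U s)=True
s_4={p}: F(((s U q) & (q U s)))=False ((s U q) & (q U s))=False (s U q)=False s=False q=False (q U s)=False
Evaluating at position 4: result = False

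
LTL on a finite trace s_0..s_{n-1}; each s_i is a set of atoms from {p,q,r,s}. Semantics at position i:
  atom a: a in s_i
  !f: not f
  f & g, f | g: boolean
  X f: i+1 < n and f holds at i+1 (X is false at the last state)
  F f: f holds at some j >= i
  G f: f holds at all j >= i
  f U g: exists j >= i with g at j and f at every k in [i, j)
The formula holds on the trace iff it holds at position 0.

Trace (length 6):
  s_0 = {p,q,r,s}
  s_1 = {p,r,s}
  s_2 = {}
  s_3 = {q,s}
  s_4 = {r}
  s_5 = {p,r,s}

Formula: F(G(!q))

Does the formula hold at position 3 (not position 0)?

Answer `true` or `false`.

s_0={p,q,r,s}: F(G(!q))=True G(!q)=False !q=False q=True
s_1={p,r,s}: F(G(!q))=True G(!q)=False !q=True q=False
s_2={}: F(G(!q))=True G(!q)=False !q=True q=False
s_3={q,s}: F(G(!q))=True G(!q)=False !q=False q=True
s_4={r}: F(G(!q))=True G(!q)=True !q=True q=False
s_5={p,r,s}: F(G(!q))=True G(!q)=True !q=True q=False
Evaluating at position 3: result = True

Answer: true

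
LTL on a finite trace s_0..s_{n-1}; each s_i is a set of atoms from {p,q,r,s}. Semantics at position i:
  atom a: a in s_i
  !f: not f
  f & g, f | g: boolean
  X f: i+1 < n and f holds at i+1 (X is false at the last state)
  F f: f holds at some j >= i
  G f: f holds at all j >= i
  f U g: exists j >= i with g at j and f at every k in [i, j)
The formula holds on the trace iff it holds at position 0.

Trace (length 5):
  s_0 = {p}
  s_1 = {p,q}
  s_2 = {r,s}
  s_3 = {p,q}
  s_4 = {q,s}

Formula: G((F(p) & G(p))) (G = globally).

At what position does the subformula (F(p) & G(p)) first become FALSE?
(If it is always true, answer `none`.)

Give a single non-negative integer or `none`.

s_0={p}: (F(p) & G(p))=False F(p)=True p=True G(p)=False
s_1={p,q}: (F(p) & G(p))=False F(p)=True p=True G(p)=False
s_2={r,s}: (F(p) & G(p))=False F(p)=True p=False G(p)=False
s_3={p,q}: (F(p) & G(p))=False F(p)=True p=True G(p)=False
s_4={q,s}: (F(p) & G(p))=False F(p)=False p=False G(p)=False
G((F(p) & G(p))) holds globally = False
First violation at position 0.

Answer: 0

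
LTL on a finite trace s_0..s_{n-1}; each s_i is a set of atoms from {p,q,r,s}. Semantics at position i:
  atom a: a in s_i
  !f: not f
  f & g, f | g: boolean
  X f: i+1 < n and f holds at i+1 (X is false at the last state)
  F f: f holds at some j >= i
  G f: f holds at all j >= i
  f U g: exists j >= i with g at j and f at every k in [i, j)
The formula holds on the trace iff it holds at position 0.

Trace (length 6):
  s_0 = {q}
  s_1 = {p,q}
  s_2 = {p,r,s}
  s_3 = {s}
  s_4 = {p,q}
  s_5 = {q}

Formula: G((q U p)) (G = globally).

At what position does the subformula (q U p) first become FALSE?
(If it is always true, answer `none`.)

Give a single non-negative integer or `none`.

Answer: 3

Derivation:
s_0={q}: (q U p)=True q=True p=False
s_1={p,q}: (q U p)=True q=True p=True
s_2={p,r,s}: (q U p)=True q=False p=True
s_3={s}: (q U p)=False q=False p=False
s_4={p,q}: (q U p)=True q=True p=True
s_5={q}: (q U p)=False q=True p=False
G((q U p)) holds globally = False
First violation at position 3.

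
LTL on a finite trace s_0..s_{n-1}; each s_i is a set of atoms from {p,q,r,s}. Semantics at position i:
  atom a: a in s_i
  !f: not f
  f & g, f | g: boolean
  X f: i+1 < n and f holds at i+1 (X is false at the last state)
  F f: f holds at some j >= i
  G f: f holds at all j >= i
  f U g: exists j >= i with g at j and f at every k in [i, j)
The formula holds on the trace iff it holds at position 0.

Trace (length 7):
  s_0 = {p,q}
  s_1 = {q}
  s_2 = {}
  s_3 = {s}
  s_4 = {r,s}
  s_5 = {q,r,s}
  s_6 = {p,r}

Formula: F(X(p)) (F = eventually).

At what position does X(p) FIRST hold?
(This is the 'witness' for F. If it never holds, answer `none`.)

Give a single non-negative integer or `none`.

Answer: 5

Derivation:
s_0={p,q}: X(p)=False p=True
s_1={q}: X(p)=False p=False
s_2={}: X(p)=False p=False
s_3={s}: X(p)=False p=False
s_4={r,s}: X(p)=False p=False
s_5={q,r,s}: X(p)=True p=False
s_6={p,r}: X(p)=False p=True
F(X(p)) holds; first witness at position 5.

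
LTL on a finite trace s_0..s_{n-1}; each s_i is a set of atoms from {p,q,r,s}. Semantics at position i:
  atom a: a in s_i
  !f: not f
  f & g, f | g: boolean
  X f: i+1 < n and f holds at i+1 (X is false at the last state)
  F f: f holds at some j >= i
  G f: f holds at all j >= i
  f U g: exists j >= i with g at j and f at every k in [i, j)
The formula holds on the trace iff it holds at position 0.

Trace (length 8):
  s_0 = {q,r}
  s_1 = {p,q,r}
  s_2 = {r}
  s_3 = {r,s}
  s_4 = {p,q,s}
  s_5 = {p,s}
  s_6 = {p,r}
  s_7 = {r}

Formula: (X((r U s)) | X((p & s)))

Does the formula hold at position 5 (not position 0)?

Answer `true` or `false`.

s_0={q,r}: (X((r U s)) | X((p & s)))=True X((r U s))=True (r U s)=True r=True s=False X((p & s))=False (p & s)=False p=False
s_1={p,q,r}: (X((r U s)) | X((p & s)))=True X((r U s))=True (r U s)=True r=True s=False X((p & s))=False (p & s)=False p=True
s_2={r}: (X((r U s)) | X((p & s)))=True X((r U s))=True (r U s)=True r=True s=False X((p & s))=False (p & s)=False p=False
s_3={r,s}: (X((r U s)) | X((p & s)))=True X((r U s))=True (r U s)=True r=True s=True X((p & s))=True (p & s)=False p=False
s_4={p,q,s}: (X((r U s)) | X((p & s)))=True X((r U s))=True (r U s)=True r=False s=True X((p & s))=True (p & s)=True p=True
s_5={p,s}: (X((r U s)) | X((p & s)))=False X((r U s))=False (r U s)=True r=False s=True X((p & s))=False (p & s)=True p=True
s_6={p,r}: (X((r U s)) | X((p & s)))=False X((r U s))=False (r U s)=False r=True s=False X((p & s))=False (p & s)=False p=True
s_7={r}: (X((r U s)) | X((p & s)))=False X((r U s))=False (r U s)=False r=True s=False X((p & s))=False (p & s)=False p=False
Evaluating at position 5: result = False

Answer: false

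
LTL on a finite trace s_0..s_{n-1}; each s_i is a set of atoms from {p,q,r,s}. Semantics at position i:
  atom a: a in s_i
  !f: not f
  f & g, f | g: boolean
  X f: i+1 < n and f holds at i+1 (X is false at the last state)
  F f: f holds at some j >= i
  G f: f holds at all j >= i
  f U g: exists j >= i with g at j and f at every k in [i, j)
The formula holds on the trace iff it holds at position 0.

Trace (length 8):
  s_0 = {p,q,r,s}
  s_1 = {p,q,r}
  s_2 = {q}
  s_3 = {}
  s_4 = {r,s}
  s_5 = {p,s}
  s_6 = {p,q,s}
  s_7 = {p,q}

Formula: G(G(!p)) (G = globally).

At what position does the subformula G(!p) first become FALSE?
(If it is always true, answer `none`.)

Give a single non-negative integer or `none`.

Answer: 0

Derivation:
s_0={p,q,r,s}: G(!p)=False !p=False p=True
s_1={p,q,r}: G(!p)=False !p=False p=True
s_2={q}: G(!p)=False !p=True p=False
s_3={}: G(!p)=False !p=True p=False
s_4={r,s}: G(!p)=False !p=True p=False
s_5={p,s}: G(!p)=False !p=False p=True
s_6={p,q,s}: G(!p)=False !p=False p=True
s_7={p,q}: G(!p)=False !p=False p=True
G(G(!p)) holds globally = False
First violation at position 0.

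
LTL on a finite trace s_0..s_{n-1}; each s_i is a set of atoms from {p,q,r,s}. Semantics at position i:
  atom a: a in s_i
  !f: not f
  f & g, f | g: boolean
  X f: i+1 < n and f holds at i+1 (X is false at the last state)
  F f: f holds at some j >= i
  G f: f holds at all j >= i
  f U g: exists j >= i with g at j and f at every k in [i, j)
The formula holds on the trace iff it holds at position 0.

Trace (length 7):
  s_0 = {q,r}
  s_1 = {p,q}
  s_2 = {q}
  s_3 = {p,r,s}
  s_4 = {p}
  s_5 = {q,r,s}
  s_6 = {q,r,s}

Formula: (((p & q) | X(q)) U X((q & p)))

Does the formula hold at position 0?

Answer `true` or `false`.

s_0={q,r}: (((p & q) | X(q)) U X((q & p)))=True ((p & q) | X(q))=True (p & q)=False p=False q=True X(q)=True X((q & p))=True (q & p)=False
s_1={p,q}: (((p & q) | X(q)) U X((q & p)))=False ((p & q) | X(q))=True (p & q)=True p=True q=True X(q)=True X((q & p))=False (q & p)=True
s_2={q}: (((p & q) | X(q)) U X((q & p)))=False ((p & q) | X(q))=False (p & q)=False p=False q=True X(q)=False X((q & p))=False (q & p)=False
s_3={p,r,s}: (((p & q) | X(q)) U X((q & p)))=False ((p & q) | X(q))=False (p & q)=False p=True q=False X(q)=False X((q & p))=False (q & p)=False
s_4={p}: (((p & q) | X(q)) U X((q & p)))=False ((p & q) | X(q))=True (p & q)=False p=True q=False X(q)=True X((q & p))=False (q & p)=False
s_5={q,r,s}: (((p & q) | X(q)) U X((q & p)))=False ((p & q) | X(q))=True (p & q)=False p=False q=True X(q)=True X((q & p))=False (q & p)=False
s_6={q,r,s}: (((p & q) | X(q)) U X((q & p)))=False ((p & q) | X(q))=False (p & q)=False p=False q=True X(q)=False X((q & p))=False (q & p)=False

Answer: true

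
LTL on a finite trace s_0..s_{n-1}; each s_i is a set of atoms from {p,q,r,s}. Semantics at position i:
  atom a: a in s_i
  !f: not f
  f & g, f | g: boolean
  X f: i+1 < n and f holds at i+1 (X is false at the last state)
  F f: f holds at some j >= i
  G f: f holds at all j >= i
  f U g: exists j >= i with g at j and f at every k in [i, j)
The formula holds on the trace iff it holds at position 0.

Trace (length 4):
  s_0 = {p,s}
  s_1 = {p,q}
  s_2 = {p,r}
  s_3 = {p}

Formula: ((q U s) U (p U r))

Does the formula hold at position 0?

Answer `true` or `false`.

s_0={p,s}: ((q U s) U (p U r))=True (q U s)=True q=False s=True (p U r)=True p=True r=False
s_1={p,q}: ((q U s) U (p U r))=True (q U s)=False q=True s=False (p U r)=True p=True r=False
s_2={p,r}: ((q U s) U (p U r))=True (q U s)=False q=False s=False (p U r)=True p=True r=True
s_3={p}: ((q U s) U (p U r))=False (q U s)=False q=False s=False (p U r)=False p=True r=False

Answer: true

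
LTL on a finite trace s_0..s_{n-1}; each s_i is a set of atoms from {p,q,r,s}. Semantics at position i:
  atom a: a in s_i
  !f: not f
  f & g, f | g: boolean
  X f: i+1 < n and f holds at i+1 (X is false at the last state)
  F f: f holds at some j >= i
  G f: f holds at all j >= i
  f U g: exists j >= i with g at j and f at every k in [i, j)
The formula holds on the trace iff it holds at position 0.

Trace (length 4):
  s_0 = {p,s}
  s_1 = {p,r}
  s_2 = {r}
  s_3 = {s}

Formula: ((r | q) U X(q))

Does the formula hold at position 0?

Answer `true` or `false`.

s_0={p,s}: ((r | q) U X(q))=False (r | q)=False r=False q=False X(q)=False
s_1={p,r}: ((r | q) U X(q))=False (r | q)=True r=True q=False X(q)=False
s_2={r}: ((r | q) U X(q))=False (r | q)=True r=True q=False X(q)=False
s_3={s}: ((r | q) U X(q))=False (r | q)=False r=False q=False X(q)=False

Answer: false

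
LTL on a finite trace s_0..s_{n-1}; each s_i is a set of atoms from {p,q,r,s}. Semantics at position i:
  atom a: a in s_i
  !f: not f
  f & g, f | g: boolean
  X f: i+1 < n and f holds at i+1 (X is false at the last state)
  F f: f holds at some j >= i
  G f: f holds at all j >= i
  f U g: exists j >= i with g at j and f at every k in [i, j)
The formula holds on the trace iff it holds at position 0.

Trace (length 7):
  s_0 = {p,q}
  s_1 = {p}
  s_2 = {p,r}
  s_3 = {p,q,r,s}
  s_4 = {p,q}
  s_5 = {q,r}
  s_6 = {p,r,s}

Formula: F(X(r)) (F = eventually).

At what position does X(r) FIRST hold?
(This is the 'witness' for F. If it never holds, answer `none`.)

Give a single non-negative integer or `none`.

Answer: 1

Derivation:
s_0={p,q}: X(r)=False r=False
s_1={p}: X(r)=True r=False
s_2={p,r}: X(r)=True r=True
s_3={p,q,r,s}: X(r)=False r=True
s_4={p,q}: X(r)=True r=False
s_5={q,r}: X(r)=True r=True
s_6={p,r,s}: X(r)=False r=True
F(X(r)) holds; first witness at position 1.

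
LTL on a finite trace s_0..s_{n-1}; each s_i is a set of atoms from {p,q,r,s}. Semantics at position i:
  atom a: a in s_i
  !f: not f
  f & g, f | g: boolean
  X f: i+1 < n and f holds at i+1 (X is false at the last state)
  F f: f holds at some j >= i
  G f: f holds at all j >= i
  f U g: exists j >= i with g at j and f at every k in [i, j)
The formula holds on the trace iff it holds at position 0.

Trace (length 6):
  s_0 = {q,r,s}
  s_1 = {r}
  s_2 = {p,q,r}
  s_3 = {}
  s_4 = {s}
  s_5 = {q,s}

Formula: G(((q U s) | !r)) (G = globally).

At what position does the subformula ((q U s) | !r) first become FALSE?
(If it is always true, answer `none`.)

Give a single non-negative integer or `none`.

Answer: 1

Derivation:
s_0={q,r,s}: ((q U s) | !r)=True (q U s)=True q=True s=True !r=False r=True
s_1={r}: ((q U s) | !r)=False (q U s)=False q=False s=False !r=False r=True
s_2={p,q,r}: ((q U s) | !r)=False (q U s)=False q=True s=False !r=False r=True
s_3={}: ((q U s) | !r)=True (q U s)=False q=False s=False !r=True r=False
s_4={s}: ((q U s) | !r)=True (q U s)=True q=False s=True !r=True r=False
s_5={q,s}: ((q U s) | !r)=True (q U s)=True q=True s=True !r=True r=False
G(((q U s) | !r)) holds globally = False
First violation at position 1.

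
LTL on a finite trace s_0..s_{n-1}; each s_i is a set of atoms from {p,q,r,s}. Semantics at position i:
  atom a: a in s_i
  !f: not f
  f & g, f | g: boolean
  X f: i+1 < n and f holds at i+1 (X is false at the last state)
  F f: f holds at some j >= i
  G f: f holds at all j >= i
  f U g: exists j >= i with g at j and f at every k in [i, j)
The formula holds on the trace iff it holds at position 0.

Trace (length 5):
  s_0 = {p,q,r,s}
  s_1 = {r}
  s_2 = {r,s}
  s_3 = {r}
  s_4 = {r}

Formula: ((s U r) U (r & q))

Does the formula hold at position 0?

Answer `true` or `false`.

Answer: true

Derivation:
s_0={p,q,r,s}: ((s U r) U (r & q))=True (s U r)=True s=True r=True (r & q)=True q=True
s_1={r}: ((s U r) U (r & q))=False (s U r)=True s=False r=True (r & q)=False q=False
s_2={r,s}: ((s U r) U (r & q))=False (s U r)=True s=True r=True (r & q)=False q=False
s_3={r}: ((s U r) U (r & q))=False (s U r)=True s=False r=True (r & q)=False q=False
s_4={r}: ((s U r) U (r & q))=False (s U r)=True s=False r=True (r & q)=False q=False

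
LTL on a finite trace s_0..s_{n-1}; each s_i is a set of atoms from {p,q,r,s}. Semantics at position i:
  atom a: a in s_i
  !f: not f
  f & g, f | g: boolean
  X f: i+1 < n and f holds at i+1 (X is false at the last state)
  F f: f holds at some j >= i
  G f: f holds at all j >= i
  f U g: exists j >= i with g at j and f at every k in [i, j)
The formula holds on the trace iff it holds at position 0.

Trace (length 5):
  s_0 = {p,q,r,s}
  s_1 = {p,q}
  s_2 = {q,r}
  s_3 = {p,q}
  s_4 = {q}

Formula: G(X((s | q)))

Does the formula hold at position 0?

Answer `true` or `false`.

s_0={p,q,r,s}: G(X((s | q)))=False X((s | q))=True (s | q)=True s=True q=True
s_1={p,q}: G(X((s | q)))=False X((s | q))=True (s | q)=True s=False q=True
s_2={q,r}: G(X((s | q)))=False X((s | q))=True (s | q)=True s=False q=True
s_3={p,q}: G(X((s | q)))=False X((s | q))=True (s | q)=True s=False q=True
s_4={q}: G(X((s | q)))=False X((s | q))=False (s | q)=True s=False q=True

Answer: false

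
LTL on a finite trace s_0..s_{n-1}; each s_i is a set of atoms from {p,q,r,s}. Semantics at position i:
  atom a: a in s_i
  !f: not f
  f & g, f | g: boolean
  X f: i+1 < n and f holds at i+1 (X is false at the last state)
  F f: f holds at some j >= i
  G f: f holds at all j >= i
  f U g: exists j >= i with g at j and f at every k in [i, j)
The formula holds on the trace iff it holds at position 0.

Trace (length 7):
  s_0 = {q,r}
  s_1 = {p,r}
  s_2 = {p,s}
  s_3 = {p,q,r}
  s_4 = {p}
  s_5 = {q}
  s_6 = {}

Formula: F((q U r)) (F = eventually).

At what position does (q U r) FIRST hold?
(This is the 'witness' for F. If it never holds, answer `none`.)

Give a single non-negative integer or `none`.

s_0={q,r}: (q U r)=True q=True r=True
s_1={p,r}: (q U r)=True q=False r=True
s_2={p,s}: (q U r)=False q=False r=False
s_3={p,q,r}: (q U r)=True q=True r=True
s_4={p}: (q U r)=False q=False r=False
s_5={q}: (q U r)=False q=True r=False
s_6={}: (q U r)=False q=False r=False
F((q U r)) holds; first witness at position 0.

Answer: 0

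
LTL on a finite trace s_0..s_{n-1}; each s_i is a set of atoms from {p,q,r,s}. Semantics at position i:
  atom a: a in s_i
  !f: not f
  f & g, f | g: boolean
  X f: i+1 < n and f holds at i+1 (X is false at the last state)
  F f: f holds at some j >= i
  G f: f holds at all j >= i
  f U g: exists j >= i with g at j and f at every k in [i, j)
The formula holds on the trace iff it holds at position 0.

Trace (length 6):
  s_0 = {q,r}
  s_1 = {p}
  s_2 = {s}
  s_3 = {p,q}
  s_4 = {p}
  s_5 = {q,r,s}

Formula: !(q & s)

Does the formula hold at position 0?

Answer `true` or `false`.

Answer: true

Derivation:
s_0={q,r}: !(q & s)=True (q & s)=False q=True s=False
s_1={p}: !(q & s)=True (q & s)=False q=False s=False
s_2={s}: !(q & s)=True (q & s)=False q=False s=True
s_3={p,q}: !(q & s)=True (q & s)=False q=True s=False
s_4={p}: !(q & s)=True (q & s)=False q=False s=False
s_5={q,r,s}: !(q & s)=False (q & s)=True q=True s=True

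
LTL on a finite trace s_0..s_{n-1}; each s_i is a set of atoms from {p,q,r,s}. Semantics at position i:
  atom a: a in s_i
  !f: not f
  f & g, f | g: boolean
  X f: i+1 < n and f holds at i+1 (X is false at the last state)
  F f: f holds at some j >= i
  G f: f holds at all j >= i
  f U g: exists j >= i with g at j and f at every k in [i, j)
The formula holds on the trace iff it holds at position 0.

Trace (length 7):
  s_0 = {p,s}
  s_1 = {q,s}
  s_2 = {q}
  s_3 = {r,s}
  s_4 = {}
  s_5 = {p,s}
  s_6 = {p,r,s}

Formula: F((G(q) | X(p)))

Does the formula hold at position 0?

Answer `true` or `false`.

s_0={p,s}: F((G(q) | X(p)))=True (G(q) | X(p))=False G(q)=False q=False X(p)=False p=True
s_1={q,s}: F((G(q) | X(p)))=True (G(q) | X(p))=False G(q)=False q=True X(p)=False p=False
s_2={q}: F((G(q) | X(p)))=True (G(q) | X(p))=False G(q)=False q=True X(p)=False p=False
s_3={r,s}: F((G(q) | X(p)))=True (G(q) | X(p))=False G(q)=False q=False X(p)=False p=False
s_4={}: F((G(q) | X(p)))=True (G(q) | X(p))=True G(q)=False q=False X(p)=True p=False
s_5={p,s}: F((G(q) | X(p)))=True (G(q) | X(p))=True G(q)=False q=False X(p)=True p=True
s_6={p,r,s}: F((G(q) | X(p)))=False (G(q) | X(p))=False G(q)=False q=False X(p)=False p=True

Answer: true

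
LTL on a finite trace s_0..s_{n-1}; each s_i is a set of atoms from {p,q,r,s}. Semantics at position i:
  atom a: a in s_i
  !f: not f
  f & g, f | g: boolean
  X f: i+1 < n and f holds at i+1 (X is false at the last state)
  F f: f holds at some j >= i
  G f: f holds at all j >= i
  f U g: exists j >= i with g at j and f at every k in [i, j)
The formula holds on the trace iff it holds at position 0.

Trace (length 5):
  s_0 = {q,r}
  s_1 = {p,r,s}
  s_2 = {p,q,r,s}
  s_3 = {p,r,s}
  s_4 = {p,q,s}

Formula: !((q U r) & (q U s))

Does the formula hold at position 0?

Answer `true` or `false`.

s_0={q,r}: !((q U r) & (q U s))=False ((q U r) & (q U s))=True (q U r)=True q=True r=True (q U s)=True s=False
s_1={p,r,s}: !((q U r) & (q U s))=False ((q U r) & (q U s))=True (q U r)=True q=False r=True (q U s)=True s=True
s_2={p,q,r,s}: !((q U r) & (q U s))=False ((q U r) & (q U s))=True (q U r)=True q=True r=True (q U s)=True s=True
s_3={p,r,s}: !((q U r) & (q U s))=False ((q U r) & (q U s))=True (q U r)=True q=False r=True (q U s)=True s=True
s_4={p,q,s}: !((q U r) & (q U s))=True ((q U r) & (q U s))=False (q U r)=False q=True r=False (q U s)=True s=True

Answer: false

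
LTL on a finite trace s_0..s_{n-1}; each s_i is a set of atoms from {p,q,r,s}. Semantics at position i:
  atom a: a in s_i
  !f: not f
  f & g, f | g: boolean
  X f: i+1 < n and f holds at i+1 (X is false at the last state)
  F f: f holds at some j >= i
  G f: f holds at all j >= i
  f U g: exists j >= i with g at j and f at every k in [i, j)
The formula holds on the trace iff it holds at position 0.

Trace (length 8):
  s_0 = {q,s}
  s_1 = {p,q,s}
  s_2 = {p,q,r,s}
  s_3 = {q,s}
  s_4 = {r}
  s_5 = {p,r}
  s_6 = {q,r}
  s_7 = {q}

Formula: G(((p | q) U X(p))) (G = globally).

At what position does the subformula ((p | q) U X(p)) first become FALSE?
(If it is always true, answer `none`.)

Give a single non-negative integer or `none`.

Answer: 5

Derivation:
s_0={q,s}: ((p | q) U X(p))=True (p | q)=True p=False q=True X(p)=True
s_1={p,q,s}: ((p | q) U X(p))=True (p | q)=True p=True q=True X(p)=True
s_2={p,q,r,s}: ((p | q) U X(p))=True (p | q)=True p=True q=True X(p)=False
s_3={q,s}: ((p | q) U X(p))=True (p | q)=True p=False q=True X(p)=False
s_4={r}: ((p | q) U X(p))=True (p | q)=False p=False q=False X(p)=True
s_5={p,r}: ((p | q) U X(p))=False (p | q)=True p=True q=False X(p)=False
s_6={q,r}: ((p | q) U X(p))=False (p | q)=True p=False q=True X(p)=False
s_7={q}: ((p | q) U X(p))=False (p | q)=True p=False q=True X(p)=False
G(((p | q) U X(p))) holds globally = False
First violation at position 5.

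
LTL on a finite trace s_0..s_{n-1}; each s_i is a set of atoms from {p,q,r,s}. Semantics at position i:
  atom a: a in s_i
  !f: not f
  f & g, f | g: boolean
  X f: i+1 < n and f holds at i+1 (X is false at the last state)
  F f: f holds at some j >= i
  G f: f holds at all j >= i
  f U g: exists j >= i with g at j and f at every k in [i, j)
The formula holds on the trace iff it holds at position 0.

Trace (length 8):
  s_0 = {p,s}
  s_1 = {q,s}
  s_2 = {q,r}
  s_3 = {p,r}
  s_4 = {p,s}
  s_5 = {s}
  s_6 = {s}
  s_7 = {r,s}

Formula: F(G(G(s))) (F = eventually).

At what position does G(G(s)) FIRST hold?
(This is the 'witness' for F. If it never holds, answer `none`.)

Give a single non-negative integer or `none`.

Answer: 4

Derivation:
s_0={p,s}: G(G(s))=False G(s)=False s=True
s_1={q,s}: G(G(s))=False G(s)=False s=True
s_2={q,r}: G(G(s))=False G(s)=False s=False
s_3={p,r}: G(G(s))=False G(s)=False s=False
s_4={p,s}: G(G(s))=True G(s)=True s=True
s_5={s}: G(G(s))=True G(s)=True s=True
s_6={s}: G(G(s))=True G(s)=True s=True
s_7={r,s}: G(G(s))=True G(s)=True s=True
F(G(G(s))) holds; first witness at position 4.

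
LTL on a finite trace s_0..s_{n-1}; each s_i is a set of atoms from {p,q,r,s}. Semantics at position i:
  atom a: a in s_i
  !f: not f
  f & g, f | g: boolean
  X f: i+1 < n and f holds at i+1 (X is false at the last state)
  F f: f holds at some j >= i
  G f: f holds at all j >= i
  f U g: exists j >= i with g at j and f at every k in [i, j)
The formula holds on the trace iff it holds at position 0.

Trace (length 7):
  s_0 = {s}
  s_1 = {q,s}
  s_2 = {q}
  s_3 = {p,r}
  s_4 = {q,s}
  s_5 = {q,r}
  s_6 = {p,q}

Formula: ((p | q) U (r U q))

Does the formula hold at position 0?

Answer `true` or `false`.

s_0={s}: ((p | q) U (r U q))=False (p | q)=False p=False q=False (r U q)=False r=False
s_1={q,s}: ((p | q) U (r U q))=True (p | q)=True p=False q=True (r U q)=True r=False
s_2={q}: ((p | q) U (r U q))=True (p | q)=True p=False q=True (r U q)=True r=False
s_3={p,r}: ((p | q) U (r U q))=True (p | q)=True p=True q=False (r U q)=True r=True
s_4={q,s}: ((p | q) U (r U q))=True (p | q)=True p=False q=True (r U q)=True r=False
s_5={q,r}: ((p | q) U (r U q))=True (p | q)=True p=False q=True (r U q)=True r=True
s_6={p,q}: ((p | q) U (r U q))=True (p | q)=True p=True q=True (r U q)=True r=False

Answer: false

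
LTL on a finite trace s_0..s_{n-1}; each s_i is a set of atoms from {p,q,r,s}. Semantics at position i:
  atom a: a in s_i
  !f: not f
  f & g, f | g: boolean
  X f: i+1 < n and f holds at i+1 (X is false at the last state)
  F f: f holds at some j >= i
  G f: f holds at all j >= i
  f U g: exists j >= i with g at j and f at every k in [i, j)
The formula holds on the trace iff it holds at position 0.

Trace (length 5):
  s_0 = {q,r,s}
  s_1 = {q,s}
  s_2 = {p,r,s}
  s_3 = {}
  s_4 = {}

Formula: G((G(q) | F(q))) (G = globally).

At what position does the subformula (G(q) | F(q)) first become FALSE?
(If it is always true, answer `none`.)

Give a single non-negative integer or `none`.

Answer: 2

Derivation:
s_0={q,r,s}: (G(q) | F(q))=True G(q)=False q=True F(q)=True
s_1={q,s}: (G(q) | F(q))=True G(q)=False q=True F(q)=True
s_2={p,r,s}: (G(q) | F(q))=False G(q)=False q=False F(q)=False
s_3={}: (G(q) | F(q))=False G(q)=False q=False F(q)=False
s_4={}: (G(q) | F(q))=False G(q)=False q=False F(q)=False
G((G(q) | F(q))) holds globally = False
First violation at position 2.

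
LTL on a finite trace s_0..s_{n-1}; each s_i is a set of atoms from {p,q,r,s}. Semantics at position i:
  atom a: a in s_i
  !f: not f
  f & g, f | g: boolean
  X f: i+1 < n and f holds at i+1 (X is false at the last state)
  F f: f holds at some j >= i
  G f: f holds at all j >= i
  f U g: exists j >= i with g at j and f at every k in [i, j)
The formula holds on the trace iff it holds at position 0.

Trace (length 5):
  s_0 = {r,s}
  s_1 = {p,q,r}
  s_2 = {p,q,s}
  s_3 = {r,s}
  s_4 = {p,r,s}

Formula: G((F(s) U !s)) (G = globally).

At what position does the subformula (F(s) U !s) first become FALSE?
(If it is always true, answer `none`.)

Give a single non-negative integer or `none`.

s_0={r,s}: (F(s) U !s)=True F(s)=True s=True !s=False
s_1={p,q,r}: (F(s) U !s)=True F(s)=True s=False !s=True
s_2={p,q,s}: (F(s) U !s)=False F(s)=True s=True !s=False
s_3={r,s}: (F(s) U !s)=False F(s)=True s=True !s=False
s_4={p,r,s}: (F(s) U !s)=False F(s)=True s=True !s=False
G((F(s) U !s)) holds globally = False
First violation at position 2.

Answer: 2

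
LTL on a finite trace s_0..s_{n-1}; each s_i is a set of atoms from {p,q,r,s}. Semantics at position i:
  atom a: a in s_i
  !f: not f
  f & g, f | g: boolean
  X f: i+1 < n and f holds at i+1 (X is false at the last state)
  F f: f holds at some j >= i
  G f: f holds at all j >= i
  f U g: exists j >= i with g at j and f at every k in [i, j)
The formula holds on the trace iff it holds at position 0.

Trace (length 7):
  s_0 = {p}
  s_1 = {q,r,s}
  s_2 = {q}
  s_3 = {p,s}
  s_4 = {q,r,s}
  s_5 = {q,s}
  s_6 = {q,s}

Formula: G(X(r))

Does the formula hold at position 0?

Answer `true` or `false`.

s_0={p}: G(X(r))=False X(r)=True r=False
s_1={q,r,s}: G(X(r))=False X(r)=False r=True
s_2={q}: G(X(r))=False X(r)=False r=False
s_3={p,s}: G(X(r))=False X(r)=True r=False
s_4={q,r,s}: G(X(r))=False X(r)=False r=True
s_5={q,s}: G(X(r))=False X(r)=False r=False
s_6={q,s}: G(X(r))=False X(r)=False r=False

Answer: false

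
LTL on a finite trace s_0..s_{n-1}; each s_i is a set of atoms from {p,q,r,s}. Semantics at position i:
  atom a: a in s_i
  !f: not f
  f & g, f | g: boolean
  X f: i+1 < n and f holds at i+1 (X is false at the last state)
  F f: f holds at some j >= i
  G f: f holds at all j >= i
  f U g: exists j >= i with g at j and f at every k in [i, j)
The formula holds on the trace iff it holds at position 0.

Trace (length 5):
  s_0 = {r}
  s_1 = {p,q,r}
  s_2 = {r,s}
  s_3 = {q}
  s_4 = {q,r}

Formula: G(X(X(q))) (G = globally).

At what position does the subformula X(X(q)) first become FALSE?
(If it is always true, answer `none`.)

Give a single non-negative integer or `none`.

s_0={r}: X(X(q))=False X(q)=True q=False
s_1={p,q,r}: X(X(q))=True X(q)=False q=True
s_2={r,s}: X(X(q))=True X(q)=True q=False
s_3={q}: X(X(q))=False X(q)=True q=True
s_4={q,r}: X(X(q))=False X(q)=False q=True
G(X(X(q))) holds globally = False
First violation at position 0.

Answer: 0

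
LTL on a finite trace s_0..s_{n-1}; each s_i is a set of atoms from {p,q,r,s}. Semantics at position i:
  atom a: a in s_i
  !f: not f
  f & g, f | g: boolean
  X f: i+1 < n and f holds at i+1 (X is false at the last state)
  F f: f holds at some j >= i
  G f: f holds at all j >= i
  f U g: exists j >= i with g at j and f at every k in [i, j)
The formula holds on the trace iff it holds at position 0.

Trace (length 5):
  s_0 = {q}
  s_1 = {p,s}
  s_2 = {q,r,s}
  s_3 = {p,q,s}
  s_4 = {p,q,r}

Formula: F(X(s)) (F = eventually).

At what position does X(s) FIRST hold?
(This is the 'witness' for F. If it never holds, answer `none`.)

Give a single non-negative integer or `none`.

Answer: 0

Derivation:
s_0={q}: X(s)=True s=False
s_1={p,s}: X(s)=True s=True
s_2={q,r,s}: X(s)=True s=True
s_3={p,q,s}: X(s)=False s=True
s_4={p,q,r}: X(s)=False s=False
F(X(s)) holds; first witness at position 0.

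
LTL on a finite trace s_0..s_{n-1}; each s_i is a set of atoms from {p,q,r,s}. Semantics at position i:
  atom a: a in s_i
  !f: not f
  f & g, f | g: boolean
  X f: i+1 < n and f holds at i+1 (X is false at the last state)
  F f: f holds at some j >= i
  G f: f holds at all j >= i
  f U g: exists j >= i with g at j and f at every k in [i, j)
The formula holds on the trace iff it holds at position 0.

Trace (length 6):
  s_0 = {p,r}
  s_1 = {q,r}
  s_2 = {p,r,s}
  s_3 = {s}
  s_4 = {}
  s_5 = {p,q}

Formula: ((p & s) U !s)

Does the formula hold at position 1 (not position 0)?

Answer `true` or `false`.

s_0={p,r}: ((p & s) U !s)=True (p & s)=False p=True s=False !s=True
s_1={q,r}: ((p & s) U !s)=True (p & s)=False p=False s=False !s=True
s_2={p,r,s}: ((p & s) U !s)=False (p & s)=True p=True s=True !s=False
s_3={s}: ((p & s) U !s)=False (p & s)=False p=False s=True !s=False
s_4={}: ((p & s) U !s)=True (p & s)=False p=False s=False !s=True
s_5={p,q}: ((p & s) U !s)=True (p & s)=False p=True s=False !s=True
Evaluating at position 1: result = True

Answer: true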